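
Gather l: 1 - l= 1 - l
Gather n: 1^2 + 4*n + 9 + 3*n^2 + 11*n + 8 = 3*n^2 + 15*n + 18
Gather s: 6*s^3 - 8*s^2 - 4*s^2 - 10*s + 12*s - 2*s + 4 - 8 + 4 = 6*s^3 - 12*s^2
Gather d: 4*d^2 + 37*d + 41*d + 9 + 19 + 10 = 4*d^2 + 78*d + 38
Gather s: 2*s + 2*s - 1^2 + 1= 4*s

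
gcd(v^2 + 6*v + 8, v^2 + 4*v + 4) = v + 2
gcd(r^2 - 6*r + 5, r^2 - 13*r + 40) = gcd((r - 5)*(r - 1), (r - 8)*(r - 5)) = r - 5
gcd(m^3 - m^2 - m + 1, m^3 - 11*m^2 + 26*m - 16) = m - 1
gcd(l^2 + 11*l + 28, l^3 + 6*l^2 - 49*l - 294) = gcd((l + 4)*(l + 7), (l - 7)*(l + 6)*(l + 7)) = l + 7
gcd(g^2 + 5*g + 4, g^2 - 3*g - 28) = g + 4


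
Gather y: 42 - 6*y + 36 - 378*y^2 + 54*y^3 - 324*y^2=54*y^3 - 702*y^2 - 6*y + 78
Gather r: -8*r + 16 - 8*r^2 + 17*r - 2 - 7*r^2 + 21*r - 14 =-15*r^2 + 30*r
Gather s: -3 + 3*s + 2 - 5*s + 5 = 4 - 2*s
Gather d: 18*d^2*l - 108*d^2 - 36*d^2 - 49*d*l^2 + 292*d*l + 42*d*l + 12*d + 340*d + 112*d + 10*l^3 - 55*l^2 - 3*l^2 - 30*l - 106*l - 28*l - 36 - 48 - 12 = d^2*(18*l - 144) + d*(-49*l^2 + 334*l + 464) + 10*l^3 - 58*l^2 - 164*l - 96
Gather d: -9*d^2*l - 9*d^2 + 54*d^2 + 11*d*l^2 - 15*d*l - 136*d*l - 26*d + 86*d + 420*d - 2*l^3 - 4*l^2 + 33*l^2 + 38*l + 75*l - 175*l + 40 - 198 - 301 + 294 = d^2*(45 - 9*l) + d*(11*l^2 - 151*l + 480) - 2*l^3 + 29*l^2 - 62*l - 165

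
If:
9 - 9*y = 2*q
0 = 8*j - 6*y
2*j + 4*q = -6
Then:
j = 12/11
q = -45/22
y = 16/11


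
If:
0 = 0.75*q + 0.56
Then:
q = -0.75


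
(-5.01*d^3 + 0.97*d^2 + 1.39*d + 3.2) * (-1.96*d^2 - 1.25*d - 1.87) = 9.8196*d^5 + 4.3613*d^4 + 5.4318*d^3 - 9.8234*d^2 - 6.5993*d - 5.984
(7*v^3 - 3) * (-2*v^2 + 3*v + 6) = -14*v^5 + 21*v^4 + 42*v^3 + 6*v^2 - 9*v - 18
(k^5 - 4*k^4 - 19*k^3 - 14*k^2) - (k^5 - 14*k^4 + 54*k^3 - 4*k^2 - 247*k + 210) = 10*k^4 - 73*k^3 - 10*k^2 + 247*k - 210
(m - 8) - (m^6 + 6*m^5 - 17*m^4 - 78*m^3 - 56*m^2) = -m^6 - 6*m^5 + 17*m^4 + 78*m^3 + 56*m^2 + m - 8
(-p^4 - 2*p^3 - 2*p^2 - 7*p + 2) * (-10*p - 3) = 10*p^5 + 23*p^4 + 26*p^3 + 76*p^2 + p - 6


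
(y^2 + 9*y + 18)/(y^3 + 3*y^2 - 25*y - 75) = (y + 6)/(y^2 - 25)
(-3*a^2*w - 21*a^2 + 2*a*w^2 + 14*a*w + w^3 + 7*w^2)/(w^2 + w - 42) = (-3*a^2 + 2*a*w + w^2)/(w - 6)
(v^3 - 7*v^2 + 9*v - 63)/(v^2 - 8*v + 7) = (v^2 + 9)/(v - 1)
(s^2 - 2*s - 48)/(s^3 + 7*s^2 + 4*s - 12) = (s - 8)/(s^2 + s - 2)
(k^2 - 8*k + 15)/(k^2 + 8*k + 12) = (k^2 - 8*k + 15)/(k^2 + 8*k + 12)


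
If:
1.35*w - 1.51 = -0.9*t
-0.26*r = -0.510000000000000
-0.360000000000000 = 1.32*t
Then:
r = 1.96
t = -0.27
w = 1.30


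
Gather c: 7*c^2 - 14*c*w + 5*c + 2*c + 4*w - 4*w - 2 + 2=7*c^2 + c*(7 - 14*w)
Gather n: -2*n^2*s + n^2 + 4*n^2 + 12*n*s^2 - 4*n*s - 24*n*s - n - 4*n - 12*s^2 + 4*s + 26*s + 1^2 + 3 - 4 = n^2*(5 - 2*s) + n*(12*s^2 - 28*s - 5) - 12*s^2 + 30*s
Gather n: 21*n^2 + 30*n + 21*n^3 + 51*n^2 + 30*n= 21*n^3 + 72*n^2 + 60*n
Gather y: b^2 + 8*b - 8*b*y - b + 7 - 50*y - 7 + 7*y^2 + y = b^2 + 7*b + 7*y^2 + y*(-8*b - 49)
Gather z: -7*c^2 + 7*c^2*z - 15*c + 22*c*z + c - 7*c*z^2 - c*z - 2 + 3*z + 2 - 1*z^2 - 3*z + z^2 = -7*c^2 - 7*c*z^2 - 14*c + z*(7*c^2 + 21*c)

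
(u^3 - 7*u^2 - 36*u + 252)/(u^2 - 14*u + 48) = (u^2 - u - 42)/(u - 8)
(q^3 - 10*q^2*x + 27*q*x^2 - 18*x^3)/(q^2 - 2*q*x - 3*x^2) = (q^2 - 7*q*x + 6*x^2)/(q + x)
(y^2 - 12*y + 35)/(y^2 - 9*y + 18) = (y^2 - 12*y + 35)/(y^2 - 9*y + 18)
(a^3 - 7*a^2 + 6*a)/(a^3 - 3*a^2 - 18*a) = (a - 1)/(a + 3)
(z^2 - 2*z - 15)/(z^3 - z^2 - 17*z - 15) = 1/(z + 1)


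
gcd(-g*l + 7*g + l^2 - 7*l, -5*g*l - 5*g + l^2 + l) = 1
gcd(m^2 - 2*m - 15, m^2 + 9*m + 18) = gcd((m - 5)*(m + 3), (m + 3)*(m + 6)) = m + 3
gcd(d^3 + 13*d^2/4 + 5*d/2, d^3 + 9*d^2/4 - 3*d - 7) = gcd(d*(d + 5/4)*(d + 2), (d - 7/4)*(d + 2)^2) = d + 2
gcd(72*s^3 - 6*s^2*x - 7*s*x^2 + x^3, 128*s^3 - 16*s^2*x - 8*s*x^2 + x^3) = -4*s + x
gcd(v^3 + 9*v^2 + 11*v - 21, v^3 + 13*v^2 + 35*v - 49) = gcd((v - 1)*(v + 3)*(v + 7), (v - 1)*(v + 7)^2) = v^2 + 6*v - 7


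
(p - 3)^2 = p^2 - 6*p + 9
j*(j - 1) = j^2 - j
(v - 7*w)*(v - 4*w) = v^2 - 11*v*w + 28*w^2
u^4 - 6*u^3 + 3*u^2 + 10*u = u*(u - 5)*(u - 2)*(u + 1)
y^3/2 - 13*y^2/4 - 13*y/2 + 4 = (y/2 + 1)*(y - 8)*(y - 1/2)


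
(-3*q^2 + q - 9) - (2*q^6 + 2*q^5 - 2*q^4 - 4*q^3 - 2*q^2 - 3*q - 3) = -2*q^6 - 2*q^5 + 2*q^4 + 4*q^3 - q^2 + 4*q - 6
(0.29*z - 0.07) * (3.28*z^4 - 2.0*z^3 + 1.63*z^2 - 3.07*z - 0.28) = 0.9512*z^5 - 0.8096*z^4 + 0.6127*z^3 - 1.0044*z^2 + 0.1337*z + 0.0196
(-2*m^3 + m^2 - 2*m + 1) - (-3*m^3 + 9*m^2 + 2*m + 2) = m^3 - 8*m^2 - 4*m - 1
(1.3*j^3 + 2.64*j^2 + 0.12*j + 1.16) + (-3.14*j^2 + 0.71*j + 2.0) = 1.3*j^3 - 0.5*j^2 + 0.83*j + 3.16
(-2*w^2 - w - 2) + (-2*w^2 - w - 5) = -4*w^2 - 2*w - 7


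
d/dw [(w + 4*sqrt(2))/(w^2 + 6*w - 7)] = (w^2 + 6*w - 2*(w + 3)*(w + 4*sqrt(2)) - 7)/(w^2 + 6*w - 7)^2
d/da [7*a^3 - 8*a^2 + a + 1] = 21*a^2 - 16*a + 1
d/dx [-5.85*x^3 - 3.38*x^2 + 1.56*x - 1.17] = -17.55*x^2 - 6.76*x + 1.56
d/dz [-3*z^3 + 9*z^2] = 9*z*(2 - z)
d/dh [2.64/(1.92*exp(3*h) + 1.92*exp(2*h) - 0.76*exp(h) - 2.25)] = (-15.2064*exp(2*h) - 10.1376*exp(h) + 2.0064)*exp(h)/(1.92*exp(3*h) + 1.92*exp(2*h) - 0.76*exp(h) - 2.25)^2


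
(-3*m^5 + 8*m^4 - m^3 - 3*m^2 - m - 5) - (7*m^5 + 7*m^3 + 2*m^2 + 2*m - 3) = -10*m^5 + 8*m^4 - 8*m^3 - 5*m^2 - 3*m - 2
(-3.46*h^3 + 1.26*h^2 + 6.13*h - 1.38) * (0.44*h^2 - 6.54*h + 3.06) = -1.5224*h^5 + 23.1828*h^4 - 16.1308*h^3 - 36.8418*h^2 + 27.783*h - 4.2228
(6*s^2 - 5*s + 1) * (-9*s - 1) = -54*s^3 + 39*s^2 - 4*s - 1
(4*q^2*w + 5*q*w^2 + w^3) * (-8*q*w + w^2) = -32*q^3*w^2 - 36*q^2*w^3 - 3*q*w^4 + w^5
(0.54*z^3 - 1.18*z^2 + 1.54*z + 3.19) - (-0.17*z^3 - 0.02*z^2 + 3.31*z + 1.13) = 0.71*z^3 - 1.16*z^2 - 1.77*z + 2.06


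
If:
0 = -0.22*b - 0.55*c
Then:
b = -2.5*c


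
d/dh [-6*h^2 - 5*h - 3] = -12*h - 5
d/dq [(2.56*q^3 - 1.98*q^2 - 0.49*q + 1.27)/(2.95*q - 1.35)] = (15.104*q^3 - 16.209*q^2 + 5.346*q - 3.085)/(8.7025*q^2 - 7.965*q + 1.8225)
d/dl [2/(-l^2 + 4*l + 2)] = 4*(l - 2)/(-l^2 + 4*l + 2)^2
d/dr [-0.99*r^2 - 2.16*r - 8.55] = -1.98*r - 2.16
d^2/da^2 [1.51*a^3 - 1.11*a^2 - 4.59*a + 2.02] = 9.06*a - 2.22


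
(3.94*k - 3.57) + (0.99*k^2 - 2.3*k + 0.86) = 0.99*k^2 + 1.64*k - 2.71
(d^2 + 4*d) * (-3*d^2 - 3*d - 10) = -3*d^4 - 15*d^3 - 22*d^2 - 40*d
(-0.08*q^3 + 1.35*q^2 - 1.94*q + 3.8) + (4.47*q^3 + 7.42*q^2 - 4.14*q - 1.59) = 4.39*q^3 + 8.77*q^2 - 6.08*q + 2.21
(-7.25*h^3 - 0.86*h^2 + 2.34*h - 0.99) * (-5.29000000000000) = 38.3525*h^3 + 4.5494*h^2 - 12.3786*h + 5.2371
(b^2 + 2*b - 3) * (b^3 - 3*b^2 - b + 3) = b^5 - b^4 - 10*b^3 + 10*b^2 + 9*b - 9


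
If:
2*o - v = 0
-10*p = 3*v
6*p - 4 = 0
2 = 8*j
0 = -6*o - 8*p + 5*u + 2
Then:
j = 1/4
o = -10/9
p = 2/3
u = -2/3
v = -20/9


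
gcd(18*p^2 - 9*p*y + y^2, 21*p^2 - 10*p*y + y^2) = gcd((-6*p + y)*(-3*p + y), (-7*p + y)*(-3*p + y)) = -3*p + y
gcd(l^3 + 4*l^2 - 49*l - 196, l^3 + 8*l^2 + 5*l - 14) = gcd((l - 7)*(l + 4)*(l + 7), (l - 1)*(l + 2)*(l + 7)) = l + 7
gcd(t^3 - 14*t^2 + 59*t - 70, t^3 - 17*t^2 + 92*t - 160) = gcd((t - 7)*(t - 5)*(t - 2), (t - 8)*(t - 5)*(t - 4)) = t - 5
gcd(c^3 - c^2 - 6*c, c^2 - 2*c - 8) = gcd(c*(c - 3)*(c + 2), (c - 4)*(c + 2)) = c + 2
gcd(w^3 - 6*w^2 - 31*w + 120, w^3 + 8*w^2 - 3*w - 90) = w^2 + 2*w - 15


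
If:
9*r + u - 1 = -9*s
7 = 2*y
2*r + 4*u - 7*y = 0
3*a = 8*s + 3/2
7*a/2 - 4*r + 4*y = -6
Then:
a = -735/173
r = 1775/1384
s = -4929/2768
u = 15179/2768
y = 7/2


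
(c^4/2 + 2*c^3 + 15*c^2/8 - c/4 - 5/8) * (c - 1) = c^5/2 + 3*c^4/2 - c^3/8 - 17*c^2/8 - 3*c/8 + 5/8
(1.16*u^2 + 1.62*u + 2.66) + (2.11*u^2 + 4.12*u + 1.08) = 3.27*u^2 + 5.74*u + 3.74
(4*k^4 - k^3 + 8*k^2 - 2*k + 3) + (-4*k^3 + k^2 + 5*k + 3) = 4*k^4 - 5*k^3 + 9*k^2 + 3*k + 6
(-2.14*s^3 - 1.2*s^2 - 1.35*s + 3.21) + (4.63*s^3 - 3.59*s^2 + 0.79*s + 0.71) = 2.49*s^3 - 4.79*s^2 - 0.56*s + 3.92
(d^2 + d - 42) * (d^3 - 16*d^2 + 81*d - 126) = d^5 - 15*d^4 + 23*d^3 + 627*d^2 - 3528*d + 5292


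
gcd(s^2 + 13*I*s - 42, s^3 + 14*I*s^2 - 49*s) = s + 7*I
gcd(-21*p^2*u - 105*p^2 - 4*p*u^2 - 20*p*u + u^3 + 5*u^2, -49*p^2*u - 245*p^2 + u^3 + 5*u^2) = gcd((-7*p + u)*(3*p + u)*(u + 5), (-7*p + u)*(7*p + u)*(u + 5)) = 7*p*u + 35*p - u^2 - 5*u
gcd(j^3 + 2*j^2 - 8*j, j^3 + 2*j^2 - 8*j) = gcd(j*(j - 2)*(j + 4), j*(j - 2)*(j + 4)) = j^3 + 2*j^2 - 8*j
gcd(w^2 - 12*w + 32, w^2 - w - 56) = w - 8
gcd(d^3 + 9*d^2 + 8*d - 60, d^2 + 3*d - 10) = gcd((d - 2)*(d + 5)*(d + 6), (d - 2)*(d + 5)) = d^2 + 3*d - 10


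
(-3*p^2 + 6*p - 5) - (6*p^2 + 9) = -9*p^2 + 6*p - 14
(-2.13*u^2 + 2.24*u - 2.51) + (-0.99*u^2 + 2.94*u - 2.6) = -3.12*u^2 + 5.18*u - 5.11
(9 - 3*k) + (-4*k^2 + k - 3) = -4*k^2 - 2*k + 6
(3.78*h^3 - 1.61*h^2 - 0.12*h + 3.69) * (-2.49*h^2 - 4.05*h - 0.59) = -9.4122*h^5 - 11.3001*h^4 + 4.5891*h^3 - 7.7522*h^2 - 14.8737*h - 2.1771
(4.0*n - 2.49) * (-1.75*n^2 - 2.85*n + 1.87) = -7.0*n^3 - 7.0425*n^2 + 14.5765*n - 4.6563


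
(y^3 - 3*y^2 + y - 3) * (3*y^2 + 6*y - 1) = 3*y^5 - 3*y^4 - 16*y^3 - 19*y + 3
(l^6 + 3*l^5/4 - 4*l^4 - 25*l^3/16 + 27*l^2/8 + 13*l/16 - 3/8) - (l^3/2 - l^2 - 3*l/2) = l^6 + 3*l^5/4 - 4*l^4 - 33*l^3/16 + 35*l^2/8 + 37*l/16 - 3/8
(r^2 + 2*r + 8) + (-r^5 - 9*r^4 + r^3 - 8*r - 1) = -r^5 - 9*r^4 + r^3 + r^2 - 6*r + 7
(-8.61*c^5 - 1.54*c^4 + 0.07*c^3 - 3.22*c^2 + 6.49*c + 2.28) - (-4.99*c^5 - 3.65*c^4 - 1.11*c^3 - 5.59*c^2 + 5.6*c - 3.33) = -3.62*c^5 + 2.11*c^4 + 1.18*c^3 + 2.37*c^2 + 0.890000000000001*c + 5.61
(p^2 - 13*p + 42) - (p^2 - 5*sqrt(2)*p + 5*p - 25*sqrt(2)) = -18*p + 5*sqrt(2)*p + 25*sqrt(2) + 42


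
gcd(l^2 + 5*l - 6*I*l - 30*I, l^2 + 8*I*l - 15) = 1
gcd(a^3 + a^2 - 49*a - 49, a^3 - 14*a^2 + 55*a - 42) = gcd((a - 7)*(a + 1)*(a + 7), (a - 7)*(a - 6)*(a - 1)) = a - 7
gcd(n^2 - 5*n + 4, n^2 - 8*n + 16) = n - 4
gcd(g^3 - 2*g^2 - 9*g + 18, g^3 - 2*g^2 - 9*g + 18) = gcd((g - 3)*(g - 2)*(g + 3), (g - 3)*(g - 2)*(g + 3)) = g^3 - 2*g^2 - 9*g + 18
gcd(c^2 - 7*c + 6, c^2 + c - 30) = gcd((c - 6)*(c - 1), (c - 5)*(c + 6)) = 1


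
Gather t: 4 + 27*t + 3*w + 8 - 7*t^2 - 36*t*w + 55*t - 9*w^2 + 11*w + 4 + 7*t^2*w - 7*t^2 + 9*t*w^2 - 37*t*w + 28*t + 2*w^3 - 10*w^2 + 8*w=t^2*(7*w - 14) + t*(9*w^2 - 73*w + 110) + 2*w^3 - 19*w^2 + 22*w + 16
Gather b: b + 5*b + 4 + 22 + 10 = 6*b + 36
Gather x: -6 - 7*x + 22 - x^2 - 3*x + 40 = -x^2 - 10*x + 56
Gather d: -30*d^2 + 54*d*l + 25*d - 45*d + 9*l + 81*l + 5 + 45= -30*d^2 + d*(54*l - 20) + 90*l + 50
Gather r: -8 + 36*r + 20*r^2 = 20*r^2 + 36*r - 8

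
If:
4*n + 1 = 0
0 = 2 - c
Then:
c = 2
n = -1/4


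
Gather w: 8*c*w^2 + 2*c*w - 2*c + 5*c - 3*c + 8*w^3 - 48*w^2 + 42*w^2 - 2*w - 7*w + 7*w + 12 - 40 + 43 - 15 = 8*w^3 + w^2*(8*c - 6) + w*(2*c - 2)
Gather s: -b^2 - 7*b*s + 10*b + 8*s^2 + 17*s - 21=-b^2 + 10*b + 8*s^2 + s*(17 - 7*b) - 21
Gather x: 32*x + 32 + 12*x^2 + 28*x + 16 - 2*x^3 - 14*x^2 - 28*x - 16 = -2*x^3 - 2*x^2 + 32*x + 32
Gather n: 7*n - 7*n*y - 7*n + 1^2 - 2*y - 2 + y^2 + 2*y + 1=-7*n*y + y^2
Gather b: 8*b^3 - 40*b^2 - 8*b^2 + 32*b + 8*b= 8*b^3 - 48*b^2 + 40*b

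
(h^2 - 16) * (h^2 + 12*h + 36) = h^4 + 12*h^3 + 20*h^2 - 192*h - 576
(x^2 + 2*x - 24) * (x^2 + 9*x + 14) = x^4 + 11*x^3 + 8*x^2 - 188*x - 336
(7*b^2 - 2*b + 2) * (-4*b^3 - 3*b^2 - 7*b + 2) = -28*b^5 - 13*b^4 - 51*b^3 + 22*b^2 - 18*b + 4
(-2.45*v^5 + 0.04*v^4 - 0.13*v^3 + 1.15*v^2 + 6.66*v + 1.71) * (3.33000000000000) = -8.1585*v^5 + 0.1332*v^4 - 0.4329*v^3 + 3.8295*v^2 + 22.1778*v + 5.6943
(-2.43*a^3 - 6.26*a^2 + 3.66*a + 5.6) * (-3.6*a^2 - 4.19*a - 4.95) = 8.748*a^5 + 32.7177*a^4 + 25.0819*a^3 - 4.5084*a^2 - 41.581*a - 27.72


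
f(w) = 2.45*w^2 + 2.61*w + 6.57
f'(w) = 4.9*w + 2.61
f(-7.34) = 119.41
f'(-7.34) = -33.36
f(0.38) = 7.92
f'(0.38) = 4.47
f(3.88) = 53.58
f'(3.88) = 21.62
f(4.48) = 67.44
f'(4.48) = 24.56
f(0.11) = 6.89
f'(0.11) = 3.15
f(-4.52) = 44.83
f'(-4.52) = -19.54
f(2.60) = 29.92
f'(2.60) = 15.35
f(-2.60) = 16.35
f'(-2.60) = -10.13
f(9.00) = 228.51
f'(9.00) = 46.71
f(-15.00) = 518.67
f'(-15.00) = -70.89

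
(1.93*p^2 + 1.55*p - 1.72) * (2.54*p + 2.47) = 4.9022*p^3 + 8.7041*p^2 - 0.5403*p - 4.2484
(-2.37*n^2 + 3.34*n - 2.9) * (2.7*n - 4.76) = -6.399*n^3 + 20.2992*n^2 - 23.7284*n + 13.804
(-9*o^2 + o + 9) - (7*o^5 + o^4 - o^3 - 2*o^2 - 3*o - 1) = -7*o^5 - o^4 + o^3 - 7*o^2 + 4*o + 10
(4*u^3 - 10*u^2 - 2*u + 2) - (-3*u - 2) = 4*u^3 - 10*u^2 + u + 4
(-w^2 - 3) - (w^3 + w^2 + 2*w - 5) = -w^3 - 2*w^2 - 2*w + 2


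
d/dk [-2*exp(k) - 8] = -2*exp(k)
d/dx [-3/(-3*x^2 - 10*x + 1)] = 6*(-3*x - 5)/(3*x^2 + 10*x - 1)^2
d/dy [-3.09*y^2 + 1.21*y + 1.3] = 1.21 - 6.18*y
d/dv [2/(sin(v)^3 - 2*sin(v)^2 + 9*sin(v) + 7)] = 2*(-3*sin(v)^2 + 4*sin(v) - 9)*cos(v)/(sin(v)^3 - 2*sin(v)^2 + 9*sin(v) + 7)^2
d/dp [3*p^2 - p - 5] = 6*p - 1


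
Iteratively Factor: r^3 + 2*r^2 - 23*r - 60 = (r + 3)*(r^2 - r - 20) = (r - 5)*(r + 3)*(r + 4)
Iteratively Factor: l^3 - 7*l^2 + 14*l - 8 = (l - 2)*(l^2 - 5*l + 4) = (l - 4)*(l - 2)*(l - 1)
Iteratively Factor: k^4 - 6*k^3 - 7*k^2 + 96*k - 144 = (k - 3)*(k^3 - 3*k^2 - 16*k + 48) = (k - 4)*(k - 3)*(k^2 + k - 12) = (k - 4)*(k - 3)*(k + 4)*(k - 3)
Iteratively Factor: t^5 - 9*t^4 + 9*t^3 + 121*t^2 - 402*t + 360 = (t - 5)*(t^4 - 4*t^3 - 11*t^2 + 66*t - 72) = (t - 5)*(t + 4)*(t^3 - 8*t^2 + 21*t - 18) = (t - 5)*(t - 3)*(t + 4)*(t^2 - 5*t + 6) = (t - 5)*(t - 3)^2*(t + 4)*(t - 2)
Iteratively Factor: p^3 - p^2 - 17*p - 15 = (p + 3)*(p^2 - 4*p - 5) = (p + 1)*(p + 3)*(p - 5)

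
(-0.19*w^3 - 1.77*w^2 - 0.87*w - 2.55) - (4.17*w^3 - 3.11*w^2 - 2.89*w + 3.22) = -4.36*w^3 + 1.34*w^2 + 2.02*w - 5.77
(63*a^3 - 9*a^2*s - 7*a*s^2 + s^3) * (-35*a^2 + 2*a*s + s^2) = -2205*a^5 + 441*a^4*s + 290*a^3*s^2 - 58*a^2*s^3 - 5*a*s^4 + s^5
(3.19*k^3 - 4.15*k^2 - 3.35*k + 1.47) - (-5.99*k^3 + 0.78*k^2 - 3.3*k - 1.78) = 9.18*k^3 - 4.93*k^2 - 0.0500000000000003*k + 3.25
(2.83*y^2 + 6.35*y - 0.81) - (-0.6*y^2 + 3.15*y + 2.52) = 3.43*y^2 + 3.2*y - 3.33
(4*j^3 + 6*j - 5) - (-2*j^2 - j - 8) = 4*j^3 + 2*j^2 + 7*j + 3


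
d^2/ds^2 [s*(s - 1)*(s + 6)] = 6*s + 10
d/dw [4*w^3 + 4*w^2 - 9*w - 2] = 12*w^2 + 8*w - 9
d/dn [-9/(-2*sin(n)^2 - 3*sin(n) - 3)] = -9*(4*sin(n) + 3)*cos(n)/(3*sin(n) - cos(2*n) + 4)^2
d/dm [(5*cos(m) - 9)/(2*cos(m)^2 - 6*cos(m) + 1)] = (10*cos(m)^2 - 36*cos(m) + 49)*sin(m)/(6*cos(m) - cos(2*m) - 2)^2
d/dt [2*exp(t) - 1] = 2*exp(t)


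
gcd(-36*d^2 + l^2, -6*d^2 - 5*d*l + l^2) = 6*d - l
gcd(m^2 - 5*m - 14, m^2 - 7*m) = m - 7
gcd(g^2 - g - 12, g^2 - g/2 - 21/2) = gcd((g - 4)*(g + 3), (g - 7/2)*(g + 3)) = g + 3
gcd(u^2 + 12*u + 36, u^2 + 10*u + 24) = u + 6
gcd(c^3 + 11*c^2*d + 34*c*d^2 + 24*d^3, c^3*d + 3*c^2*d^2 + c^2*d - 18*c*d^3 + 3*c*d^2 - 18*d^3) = c + 6*d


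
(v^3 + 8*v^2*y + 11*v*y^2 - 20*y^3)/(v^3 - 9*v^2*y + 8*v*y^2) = (-v^2 - 9*v*y - 20*y^2)/(v*(-v + 8*y))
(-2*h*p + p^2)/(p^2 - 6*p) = (-2*h + p)/(p - 6)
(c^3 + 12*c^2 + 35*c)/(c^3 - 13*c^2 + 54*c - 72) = c*(c^2 + 12*c + 35)/(c^3 - 13*c^2 + 54*c - 72)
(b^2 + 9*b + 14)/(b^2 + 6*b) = (b^2 + 9*b + 14)/(b*(b + 6))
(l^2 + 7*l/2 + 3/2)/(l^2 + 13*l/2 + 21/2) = (2*l + 1)/(2*l + 7)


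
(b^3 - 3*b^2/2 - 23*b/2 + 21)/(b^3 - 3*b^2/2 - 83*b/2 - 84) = (b^2 - 5*b + 6)/(b^2 - 5*b - 24)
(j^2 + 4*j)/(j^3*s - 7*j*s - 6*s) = j*(j + 4)/(s*(j^3 - 7*j - 6))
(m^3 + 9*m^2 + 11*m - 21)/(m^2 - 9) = (m^2 + 6*m - 7)/(m - 3)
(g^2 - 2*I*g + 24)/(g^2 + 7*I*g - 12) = (g - 6*I)/(g + 3*I)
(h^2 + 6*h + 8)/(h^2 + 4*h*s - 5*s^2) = (h^2 + 6*h + 8)/(h^2 + 4*h*s - 5*s^2)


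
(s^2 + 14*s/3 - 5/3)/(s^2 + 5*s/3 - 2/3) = (s + 5)/(s + 2)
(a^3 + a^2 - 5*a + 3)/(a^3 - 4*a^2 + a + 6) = (a^3 + a^2 - 5*a + 3)/(a^3 - 4*a^2 + a + 6)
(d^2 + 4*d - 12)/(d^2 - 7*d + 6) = (d^2 + 4*d - 12)/(d^2 - 7*d + 6)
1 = 1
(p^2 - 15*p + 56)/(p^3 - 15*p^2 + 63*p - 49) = (p - 8)/(p^2 - 8*p + 7)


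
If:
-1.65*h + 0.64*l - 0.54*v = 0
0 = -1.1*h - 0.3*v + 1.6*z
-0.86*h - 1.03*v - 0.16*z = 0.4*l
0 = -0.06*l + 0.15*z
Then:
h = 0.00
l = 0.00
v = 0.00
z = 0.00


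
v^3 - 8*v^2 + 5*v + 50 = (v - 5)^2*(v + 2)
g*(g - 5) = g^2 - 5*g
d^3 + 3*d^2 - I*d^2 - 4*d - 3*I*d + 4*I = (d - 1)*(d + 4)*(d - I)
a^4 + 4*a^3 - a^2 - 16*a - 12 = (a - 2)*(a + 1)*(a + 2)*(a + 3)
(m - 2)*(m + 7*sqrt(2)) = m^2 - 2*m + 7*sqrt(2)*m - 14*sqrt(2)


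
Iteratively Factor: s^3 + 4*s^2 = (s)*(s^2 + 4*s) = s^2*(s + 4)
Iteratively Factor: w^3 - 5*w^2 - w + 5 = (w + 1)*(w^2 - 6*w + 5) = (w - 5)*(w + 1)*(w - 1)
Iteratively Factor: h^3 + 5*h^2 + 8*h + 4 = (h + 2)*(h^2 + 3*h + 2) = (h + 1)*(h + 2)*(h + 2)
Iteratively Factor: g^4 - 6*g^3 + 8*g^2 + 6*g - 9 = (g - 3)*(g^3 - 3*g^2 - g + 3) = (g - 3)*(g - 1)*(g^2 - 2*g - 3) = (g - 3)*(g - 1)*(g + 1)*(g - 3)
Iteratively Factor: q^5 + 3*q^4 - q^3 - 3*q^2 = (q - 1)*(q^4 + 4*q^3 + 3*q^2) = q*(q - 1)*(q^3 + 4*q^2 + 3*q) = q*(q - 1)*(q + 1)*(q^2 + 3*q) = q*(q - 1)*(q + 1)*(q + 3)*(q)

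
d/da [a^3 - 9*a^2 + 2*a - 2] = 3*a^2 - 18*a + 2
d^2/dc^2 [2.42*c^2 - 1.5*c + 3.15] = 4.84000000000000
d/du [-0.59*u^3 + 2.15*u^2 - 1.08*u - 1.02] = -1.77*u^2 + 4.3*u - 1.08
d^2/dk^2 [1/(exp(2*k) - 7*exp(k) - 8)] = ((7 - 4*exp(k))*(-exp(2*k) + 7*exp(k) + 8) - 2*(2*exp(k) - 7)^2*exp(k))*exp(k)/(-exp(2*k) + 7*exp(k) + 8)^3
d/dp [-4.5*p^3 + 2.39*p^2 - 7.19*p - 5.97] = -13.5*p^2 + 4.78*p - 7.19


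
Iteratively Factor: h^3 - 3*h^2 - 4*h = (h)*(h^2 - 3*h - 4) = h*(h - 4)*(h + 1)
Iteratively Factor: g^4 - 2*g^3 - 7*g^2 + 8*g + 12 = (g + 1)*(g^3 - 3*g^2 - 4*g + 12) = (g - 3)*(g + 1)*(g^2 - 4) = (g - 3)*(g + 1)*(g + 2)*(g - 2)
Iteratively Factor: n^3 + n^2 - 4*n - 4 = (n - 2)*(n^2 + 3*n + 2) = (n - 2)*(n + 1)*(n + 2)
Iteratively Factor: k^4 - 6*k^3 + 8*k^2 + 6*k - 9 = (k - 1)*(k^3 - 5*k^2 + 3*k + 9) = (k - 3)*(k - 1)*(k^2 - 2*k - 3) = (k - 3)^2*(k - 1)*(k + 1)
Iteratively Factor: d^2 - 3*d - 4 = (d - 4)*(d + 1)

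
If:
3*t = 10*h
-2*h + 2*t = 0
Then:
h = 0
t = 0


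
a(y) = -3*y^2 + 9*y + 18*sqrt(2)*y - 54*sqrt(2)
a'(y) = -6*y + 9 + 18*sqrt(2)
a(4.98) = 20.82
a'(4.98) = 4.58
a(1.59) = -29.17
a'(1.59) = 24.92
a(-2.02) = -158.21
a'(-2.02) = 46.58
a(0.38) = -63.71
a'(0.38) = 32.18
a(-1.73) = -144.95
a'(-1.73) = 44.84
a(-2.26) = -169.56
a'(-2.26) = 48.02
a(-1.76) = -146.30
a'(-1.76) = 45.02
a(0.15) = -71.27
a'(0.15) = 33.56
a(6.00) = 22.37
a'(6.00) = -1.54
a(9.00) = -9.26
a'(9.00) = -19.54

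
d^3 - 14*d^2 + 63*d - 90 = (d - 6)*(d - 5)*(d - 3)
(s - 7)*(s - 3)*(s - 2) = s^3 - 12*s^2 + 41*s - 42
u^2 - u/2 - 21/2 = (u - 7/2)*(u + 3)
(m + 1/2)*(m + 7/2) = m^2 + 4*m + 7/4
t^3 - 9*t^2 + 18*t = t*(t - 6)*(t - 3)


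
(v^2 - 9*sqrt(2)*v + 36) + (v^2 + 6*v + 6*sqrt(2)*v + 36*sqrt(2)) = 2*v^2 - 3*sqrt(2)*v + 6*v + 36 + 36*sqrt(2)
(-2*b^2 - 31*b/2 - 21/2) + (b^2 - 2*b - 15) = -b^2 - 35*b/2 - 51/2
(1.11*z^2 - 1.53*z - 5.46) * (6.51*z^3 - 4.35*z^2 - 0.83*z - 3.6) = 7.2261*z^5 - 14.7888*z^4 - 29.8104*z^3 + 21.0249*z^2 + 10.0398*z + 19.656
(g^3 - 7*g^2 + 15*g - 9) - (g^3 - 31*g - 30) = -7*g^2 + 46*g + 21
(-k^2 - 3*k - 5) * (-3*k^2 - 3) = 3*k^4 + 9*k^3 + 18*k^2 + 9*k + 15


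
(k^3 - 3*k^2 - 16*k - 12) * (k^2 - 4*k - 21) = k^5 - 7*k^4 - 25*k^3 + 115*k^2 + 384*k + 252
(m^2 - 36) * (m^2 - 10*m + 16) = m^4 - 10*m^3 - 20*m^2 + 360*m - 576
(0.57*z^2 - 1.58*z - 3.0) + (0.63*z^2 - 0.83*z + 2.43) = 1.2*z^2 - 2.41*z - 0.57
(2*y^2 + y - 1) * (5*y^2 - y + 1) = 10*y^4 + 3*y^3 - 4*y^2 + 2*y - 1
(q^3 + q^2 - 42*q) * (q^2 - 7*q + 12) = q^5 - 6*q^4 - 37*q^3 + 306*q^2 - 504*q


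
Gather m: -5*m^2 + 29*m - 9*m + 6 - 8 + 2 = -5*m^2 + 20*m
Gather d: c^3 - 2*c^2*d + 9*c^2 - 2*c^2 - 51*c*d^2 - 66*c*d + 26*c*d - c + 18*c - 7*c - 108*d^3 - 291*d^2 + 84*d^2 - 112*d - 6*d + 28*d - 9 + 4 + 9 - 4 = c^3 + 7*c^2 + 10*c - 108*d^3 + d^2*(-51*c - 207) + d*(-2*c^2 - 40*c - 90)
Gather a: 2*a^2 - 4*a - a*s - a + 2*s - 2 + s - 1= 2*a^2 + a*(-s - 5) + 3*s - 3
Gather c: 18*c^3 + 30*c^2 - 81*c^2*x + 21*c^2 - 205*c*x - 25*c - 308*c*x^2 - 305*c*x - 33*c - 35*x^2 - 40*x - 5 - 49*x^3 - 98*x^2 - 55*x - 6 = 18*c^3 + c^2*(51 - 81*x) + c*(-308*x^2 - 510*x - 58) - 49*x^3 - 133*x^2 - 95*x - 11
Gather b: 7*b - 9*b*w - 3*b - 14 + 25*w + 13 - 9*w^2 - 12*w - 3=b*(4 - 9*w) - 9*w^2 + 13*w - 4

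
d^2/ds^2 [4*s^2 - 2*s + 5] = 8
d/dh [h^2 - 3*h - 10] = 2*h - 3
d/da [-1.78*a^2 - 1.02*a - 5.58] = -3.56*a - 1.02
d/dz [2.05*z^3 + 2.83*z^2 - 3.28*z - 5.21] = 6.15*z^2 + 5.66*z - 3.28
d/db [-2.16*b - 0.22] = -2.16000000000000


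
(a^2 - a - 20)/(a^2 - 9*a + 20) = (a + 4)/(a - 4)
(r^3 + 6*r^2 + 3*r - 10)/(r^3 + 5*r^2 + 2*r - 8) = (r + 5)/(r + 4)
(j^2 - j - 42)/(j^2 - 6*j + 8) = (j^2 - j - 42)/(j^2 - 6*j + 8)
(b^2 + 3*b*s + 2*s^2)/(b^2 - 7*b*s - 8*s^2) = (-b - 2*s)/(-b + 8*s)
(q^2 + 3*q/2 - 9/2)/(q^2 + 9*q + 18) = (q - 3/2)/(q + 6)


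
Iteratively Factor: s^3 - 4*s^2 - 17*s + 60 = (s + 4)*(s^2 - 8*s + 15) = (s - 3)*(s + 4)*(s - 5)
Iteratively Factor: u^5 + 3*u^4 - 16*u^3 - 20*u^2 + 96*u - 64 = (u - 1)*(u^4 + 4*u^3 - 12*u^2 - 32*u + 64) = (u - 2)*(u - 1)*(u^3 + 6*u^2 - 32) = (u - 2)^2*(u - 1)*(u^2 + 8*u + 16) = (u - 2)^2*(u - 1)*(u + 4)*(u + 4)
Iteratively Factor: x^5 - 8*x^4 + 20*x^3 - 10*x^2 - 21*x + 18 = (x - 2)*(x^4 - 6*x^3 + 8*x^2 + 6*x - 9) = (x - 3)*(x - 2)*(x^3 - 3*x^2 - x + 3) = (x - 3)*(x - 2)*(x + 1)*(x^2 - 4*x + 3) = (x - 3)^2*(x - 2)*(x + 1)*(x - 1)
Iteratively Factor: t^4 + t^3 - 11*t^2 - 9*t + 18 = (t + 3)*(t^3 - 2*t^2 - 5*t + 6) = (t - 1)*(t + 3)*(t^2 - t - 6) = (t - 3)*(t - 1)*(t + 3)*(t + 2)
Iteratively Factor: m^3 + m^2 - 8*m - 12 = (m - 3)*(m^2 + 4*m + 4) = (m - 3)*(m + 2)*(m + 2)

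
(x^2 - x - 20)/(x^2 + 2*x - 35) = (x + 4)/(x + 7)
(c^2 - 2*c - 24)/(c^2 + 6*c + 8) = (c - 6)/(c + 2)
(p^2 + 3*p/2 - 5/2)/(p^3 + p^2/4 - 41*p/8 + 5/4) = 4*(p - 1)/(4*p^2 - 9*p + 2)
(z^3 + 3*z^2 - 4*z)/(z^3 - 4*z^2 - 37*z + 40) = z*(z + 4)/(z^2 - 3*z - 40)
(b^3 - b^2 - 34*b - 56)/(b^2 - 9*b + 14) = (b^2 + 6*b + 8)/(b - 2)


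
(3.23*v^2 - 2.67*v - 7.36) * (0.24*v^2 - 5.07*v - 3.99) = 0.7752*v^4 - 17.0169*v^3 - 1.1172*v^2 + 47.9685*v + 29.3664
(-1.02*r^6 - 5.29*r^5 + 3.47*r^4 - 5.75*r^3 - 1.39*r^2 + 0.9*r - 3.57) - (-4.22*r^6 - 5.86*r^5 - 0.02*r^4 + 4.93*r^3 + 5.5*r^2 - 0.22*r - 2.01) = 3.2*r^6 + 0.57*r^5 + 3.49*r^4 - 10.68*r^3 - 6.89*r^2 + 1.12*r - 1.56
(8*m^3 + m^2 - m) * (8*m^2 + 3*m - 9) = 64*m^5 + 32*m^4 - 77*m^3 - 12*m^2 + 9*m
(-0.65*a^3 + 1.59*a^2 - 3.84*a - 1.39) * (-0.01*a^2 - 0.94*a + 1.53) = 0.0065*a^5 + 0.5951*a^4 - 2.4507*a^3 + 6.0562*a^2 - 4.5686*a - 2.1267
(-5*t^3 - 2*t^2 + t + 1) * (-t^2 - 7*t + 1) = 5*t^5 + 37*t^4 + 8*t^3 - 10*t^2 - 6*t + 1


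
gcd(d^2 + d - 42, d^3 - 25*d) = 1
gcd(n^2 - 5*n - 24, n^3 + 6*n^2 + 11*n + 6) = n + 3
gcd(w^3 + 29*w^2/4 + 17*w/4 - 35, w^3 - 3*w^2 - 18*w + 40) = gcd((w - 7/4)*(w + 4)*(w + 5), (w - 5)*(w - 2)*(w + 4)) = w + 4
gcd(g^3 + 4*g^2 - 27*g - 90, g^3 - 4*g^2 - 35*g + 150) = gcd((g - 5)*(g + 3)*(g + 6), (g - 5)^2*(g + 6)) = g^2 + g - 30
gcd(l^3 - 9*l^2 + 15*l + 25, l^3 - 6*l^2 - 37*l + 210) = l - 5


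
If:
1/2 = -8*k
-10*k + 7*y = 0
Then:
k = -1/16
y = -5/56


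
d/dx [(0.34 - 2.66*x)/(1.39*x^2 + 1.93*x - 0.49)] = (3.6974*x^2 - 0.9452*x + 0.6472)/(1.9321*x^4 + 5.3654*x^3 + 2.3627*x^2 - 1.8914*x + 0.2401)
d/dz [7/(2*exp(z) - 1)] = -14*exp(z)/(2*exp(z) - 1)^2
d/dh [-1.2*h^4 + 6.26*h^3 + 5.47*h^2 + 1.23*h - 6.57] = -4.8*h^3 + 18.78*h^2 + 10.94*h + 1.23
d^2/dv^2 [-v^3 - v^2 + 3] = -6*v - 2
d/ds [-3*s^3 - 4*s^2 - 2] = s*(-9*s - 8)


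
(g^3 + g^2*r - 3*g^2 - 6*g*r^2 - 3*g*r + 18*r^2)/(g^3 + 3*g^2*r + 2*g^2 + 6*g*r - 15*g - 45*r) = (g - 2*r)/(g + 5)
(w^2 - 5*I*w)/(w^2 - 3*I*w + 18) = w*(w - 5*I)/(w^2 - 3*I*w + 18)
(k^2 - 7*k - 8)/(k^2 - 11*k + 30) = (k^2 - 7*k - 8)/(k^2 - 11*k + 30)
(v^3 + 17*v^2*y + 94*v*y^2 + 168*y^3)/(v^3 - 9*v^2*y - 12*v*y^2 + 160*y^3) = (v^2 + 13*v*y + 42*y^2)/(v^2 - 13*v*y + 40*y^2)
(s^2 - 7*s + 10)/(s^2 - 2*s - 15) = (s - 2)/(s + 3)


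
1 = 1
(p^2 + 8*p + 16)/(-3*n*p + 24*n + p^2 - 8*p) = (p^2 + 8*p + 16)/(-3*n*p + 24*n + p^2 - 8*p)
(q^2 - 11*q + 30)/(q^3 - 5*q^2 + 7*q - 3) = (q^2 - 11*q + 30)/(q^3 - 5*q^2 + 7*q - 3)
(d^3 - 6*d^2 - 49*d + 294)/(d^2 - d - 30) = (d^2 - 49)/(d + 5)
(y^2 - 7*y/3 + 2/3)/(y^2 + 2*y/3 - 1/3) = (y - 2)/(y + 1)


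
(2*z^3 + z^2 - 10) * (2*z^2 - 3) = 4*z^5 + 2*z^4 - 6*z^3 - 23*z^2 + 30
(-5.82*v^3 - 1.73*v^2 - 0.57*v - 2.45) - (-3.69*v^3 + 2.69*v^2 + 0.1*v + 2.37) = -2.13*v^3 - 4.42*v^2 - 0.67*v - 4.82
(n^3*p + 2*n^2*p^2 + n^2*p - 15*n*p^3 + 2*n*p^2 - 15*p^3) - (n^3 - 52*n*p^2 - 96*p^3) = n^3*p - n^3 + 2*n^2*p^2 + n^2*p - 15*n*p^3 + 54*n*p^2 + 81*p^3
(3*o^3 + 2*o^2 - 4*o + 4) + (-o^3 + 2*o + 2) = 2*o^3 + 2*o^2 - 2*o + 6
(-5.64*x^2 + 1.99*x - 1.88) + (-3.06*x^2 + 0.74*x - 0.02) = -8.7*x^2 + 2.73*x - 1.9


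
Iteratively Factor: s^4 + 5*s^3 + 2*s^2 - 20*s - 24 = (s + 2)*(s^3 + 3*s^2 - 4*s - 12) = (s + 2)*(s + 3)*(s^2 - 4) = (s - 2)*(s + 2)*(s + 3)*(s + 2)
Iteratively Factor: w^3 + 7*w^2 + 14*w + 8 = (w + 1)*(w^2 + 6*w + 8) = (w + 1)*(w + 4)*(w + 2)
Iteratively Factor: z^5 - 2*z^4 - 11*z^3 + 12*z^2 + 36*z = (z)*(z^4 - 2*z^3 - 11*z^2 + 12*z + 36) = z*(z + 2)*(z^3 - 4*z^2 - 3*z + 18) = z*(z - 3)*(z + 2)*(z^2 - z - 6) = z*(z - 3)^2*(z + 2)*(z + 2)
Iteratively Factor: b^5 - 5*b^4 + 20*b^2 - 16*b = (b)*(b^4 - 5*b^3 + 20*b - 16) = b*(b - 1)*(b^3 - 4*b^2 - 4*b + 16) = b*(b - 4)*(b - 1)*(b^2 - 4) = b*(b - 4)*(b - 2)*(b - 1)*(b + 2)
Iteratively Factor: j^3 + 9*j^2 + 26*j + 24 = (j + 3)*(j^2 + 6*j + 8) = (j + 2)*(j + 3)*(j + 4)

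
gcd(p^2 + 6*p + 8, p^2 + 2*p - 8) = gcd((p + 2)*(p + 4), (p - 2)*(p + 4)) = p + 4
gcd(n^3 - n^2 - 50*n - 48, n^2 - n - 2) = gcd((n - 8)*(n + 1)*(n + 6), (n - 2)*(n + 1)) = n + 1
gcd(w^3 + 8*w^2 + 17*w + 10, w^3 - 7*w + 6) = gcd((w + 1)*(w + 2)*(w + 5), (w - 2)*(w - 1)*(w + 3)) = 1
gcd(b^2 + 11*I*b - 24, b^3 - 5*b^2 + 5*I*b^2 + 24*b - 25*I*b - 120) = b + 8*I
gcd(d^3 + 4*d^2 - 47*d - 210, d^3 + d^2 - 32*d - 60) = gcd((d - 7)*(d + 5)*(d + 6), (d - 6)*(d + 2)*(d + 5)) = d + 5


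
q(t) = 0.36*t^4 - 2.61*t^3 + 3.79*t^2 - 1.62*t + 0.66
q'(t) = 1.44*t^3 - 7.83*t^2 + 7.58*t - 1.62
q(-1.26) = 14.85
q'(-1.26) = -26.48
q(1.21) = 0.40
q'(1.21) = -1.36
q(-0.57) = 3.34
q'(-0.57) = -8.75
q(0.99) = 0.58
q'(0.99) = -0.39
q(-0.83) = 6.28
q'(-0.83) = -14.13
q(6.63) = 91.47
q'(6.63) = 124.12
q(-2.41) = 75.25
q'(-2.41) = -85.52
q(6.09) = 37.04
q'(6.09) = 79.39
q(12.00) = 3481.86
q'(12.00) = 1450.14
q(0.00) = 0.66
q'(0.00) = -1.62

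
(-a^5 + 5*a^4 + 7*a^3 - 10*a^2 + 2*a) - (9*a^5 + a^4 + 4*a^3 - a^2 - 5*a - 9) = -10*a^5 + 4*a^4 + 3*a^3 - 9*a^2 + 7*a + 9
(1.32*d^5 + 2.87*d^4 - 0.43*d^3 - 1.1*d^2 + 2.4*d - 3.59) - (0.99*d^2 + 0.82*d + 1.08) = 1.32*d^5 + 2.87*d^4 - 0.43*d^3 - 2.09*d^2 + 1.58*d - 4.67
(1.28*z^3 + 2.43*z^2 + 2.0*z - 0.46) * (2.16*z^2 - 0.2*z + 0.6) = 2.7648*z^5 + 4.9928*z^4 + 4.602*z^3 + 0.0643999999999998*z^2 + 1.292*z - 0.276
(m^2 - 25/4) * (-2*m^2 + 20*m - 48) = -2*m^4 + 20*m^3 - 71*m^2/2 - 125*m + 300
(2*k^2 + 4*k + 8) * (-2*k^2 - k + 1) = -4*k^4 - 10*k^3 - 18*k^2 - 4*k + 8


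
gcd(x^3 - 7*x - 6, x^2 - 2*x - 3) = x^2 - 2*x - 3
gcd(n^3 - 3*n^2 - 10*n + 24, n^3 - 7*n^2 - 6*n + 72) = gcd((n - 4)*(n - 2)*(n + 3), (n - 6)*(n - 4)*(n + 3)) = n^2 - n - 12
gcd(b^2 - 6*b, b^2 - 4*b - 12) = b - 6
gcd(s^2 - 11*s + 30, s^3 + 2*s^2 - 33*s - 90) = s - 6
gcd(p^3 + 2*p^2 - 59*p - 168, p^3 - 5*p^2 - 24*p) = p^2 - 5*p - 24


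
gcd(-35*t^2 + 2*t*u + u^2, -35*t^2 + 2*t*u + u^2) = 35*t^2 - 2*t*u - u^2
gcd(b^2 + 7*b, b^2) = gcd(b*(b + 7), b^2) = b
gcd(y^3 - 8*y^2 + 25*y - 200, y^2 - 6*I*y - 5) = y - 5*I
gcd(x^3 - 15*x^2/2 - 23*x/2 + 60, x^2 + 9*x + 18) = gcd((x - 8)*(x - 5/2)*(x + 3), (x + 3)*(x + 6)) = x + 3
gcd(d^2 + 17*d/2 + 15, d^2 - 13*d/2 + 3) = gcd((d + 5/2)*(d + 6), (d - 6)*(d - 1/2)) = 1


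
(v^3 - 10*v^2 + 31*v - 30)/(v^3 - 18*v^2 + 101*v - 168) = (v^2 - 7*v + 10)/(v^2 - 15*v + 56)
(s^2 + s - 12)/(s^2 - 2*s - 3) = (s + 4)/(s + 1)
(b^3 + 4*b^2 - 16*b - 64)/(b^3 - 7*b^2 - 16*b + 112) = (b + 4)/(b - 7)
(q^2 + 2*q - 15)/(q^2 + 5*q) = (q - 3)/q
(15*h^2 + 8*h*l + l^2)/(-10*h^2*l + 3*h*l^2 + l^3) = (-3*h - l)/(l*(2*h - l))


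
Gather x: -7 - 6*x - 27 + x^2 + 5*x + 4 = x^2 - x - 30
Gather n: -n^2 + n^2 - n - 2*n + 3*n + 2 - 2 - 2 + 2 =0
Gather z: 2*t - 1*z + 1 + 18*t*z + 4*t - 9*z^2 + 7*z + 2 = 6*t - 9*z^2 + z*(18*t + 6) + 3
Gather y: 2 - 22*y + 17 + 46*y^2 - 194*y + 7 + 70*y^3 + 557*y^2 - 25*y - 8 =70*y^3 + 603*y^2 - 241*y + 18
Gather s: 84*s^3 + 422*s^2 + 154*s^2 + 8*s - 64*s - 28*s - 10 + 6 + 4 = 84*s^3 + 576*s^2 - 84*s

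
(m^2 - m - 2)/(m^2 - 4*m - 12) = (-m^2 + m + 2)/(-m^2 + 4*m + 12)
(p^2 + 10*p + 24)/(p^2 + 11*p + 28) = (p + 6)/(p + 7)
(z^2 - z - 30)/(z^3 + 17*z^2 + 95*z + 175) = (z - 6)/(z^2 + 12*z + 35)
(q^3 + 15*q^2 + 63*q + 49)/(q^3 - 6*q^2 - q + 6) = (q^2 + 14*q + 49)/(q^2 - 7*q + 6)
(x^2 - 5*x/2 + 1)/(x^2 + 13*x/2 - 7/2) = (x - 2)/(x + 7)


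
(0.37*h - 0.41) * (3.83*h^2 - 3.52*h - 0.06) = 1.4171*h^3 - 2.8727*h^2 + 1.421*h + 0.0246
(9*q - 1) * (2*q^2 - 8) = 18*q^3 - 2*q^2 - 72*q + 8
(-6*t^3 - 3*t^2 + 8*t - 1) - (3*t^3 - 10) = -9*t^3 - 3*t^2 + 8*t + 9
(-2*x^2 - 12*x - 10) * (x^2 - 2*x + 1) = -2*x^4 - 8*x^3 + 12*x^2 + 8*x - 10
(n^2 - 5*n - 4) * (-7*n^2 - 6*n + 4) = -7*n^4 + 29*n^3 + 62*n^2 + 4*n - 16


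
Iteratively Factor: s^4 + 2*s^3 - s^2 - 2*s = (s)*(s^3 + 2*s^2 - s - 2) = s*(s - 1)*(s^2 + 3*s + 2) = s*(s - 1)*(s + 1)*(s + 2)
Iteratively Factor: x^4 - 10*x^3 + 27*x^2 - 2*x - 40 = (x - 2)*(x^3 - 8*x^2 + 11*x + 20) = (x - 4)*(x - 2)*(x^2 - 4*x - 5) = (x - 5)*(x - 4)*(x - 2)*(x + 1)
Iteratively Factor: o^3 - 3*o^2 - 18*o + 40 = (o - 5)*(o^2 + 2*o - 8) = (o - 5)*(o - 2)*(o + 4)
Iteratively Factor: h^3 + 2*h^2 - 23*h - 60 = (h + 4)*(h^2 - 2*h - 15) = (h + 3)*(h + 4)*(h - 5)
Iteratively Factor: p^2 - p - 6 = (p - 3)*(p + 2)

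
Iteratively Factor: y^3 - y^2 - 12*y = (y - 4)*(y^2 + 3*y) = (y - 4)*(y + 3)*(y)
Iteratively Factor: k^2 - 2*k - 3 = (k - 3)*(k + 1)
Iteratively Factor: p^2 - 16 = (p + 4)*(p - 4)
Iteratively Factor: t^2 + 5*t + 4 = (t + 4)*(t + 1)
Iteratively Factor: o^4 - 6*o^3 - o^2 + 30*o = (o - 5)*(o^3 - o^2 - 6*o) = o*(o - 5)*(o^2 - o - 6) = o*(o - 5)*(o + 2)*(o - 3)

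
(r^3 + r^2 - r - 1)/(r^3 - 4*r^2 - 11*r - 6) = (r - 1)/(r - 6)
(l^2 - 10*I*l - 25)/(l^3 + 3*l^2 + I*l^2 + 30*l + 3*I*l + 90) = (l - 5*I)/(l^2 + l*(3 + 6*I) + 18*I)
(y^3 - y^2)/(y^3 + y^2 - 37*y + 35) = y^2/(y^2 + 2*y - 35)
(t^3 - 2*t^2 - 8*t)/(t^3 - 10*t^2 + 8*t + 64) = t/(t - 8)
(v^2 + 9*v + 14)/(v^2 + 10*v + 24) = (v^2 + 9*v + 14)/(v^2 + 10*v + 24)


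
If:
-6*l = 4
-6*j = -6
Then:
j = 1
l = -2/3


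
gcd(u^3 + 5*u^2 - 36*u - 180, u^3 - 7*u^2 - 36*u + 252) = u^2 - 36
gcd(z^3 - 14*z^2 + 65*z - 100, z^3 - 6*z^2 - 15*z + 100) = z^2 - 10*z + 25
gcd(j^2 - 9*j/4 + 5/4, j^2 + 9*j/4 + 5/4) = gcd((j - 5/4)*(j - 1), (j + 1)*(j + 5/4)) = 1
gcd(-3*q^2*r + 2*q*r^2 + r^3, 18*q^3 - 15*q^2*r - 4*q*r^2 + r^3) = 3*q^2 - 2*q*r - r^2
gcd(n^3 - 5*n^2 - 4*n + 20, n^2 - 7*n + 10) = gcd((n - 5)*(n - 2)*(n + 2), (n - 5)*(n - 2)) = n^2 - 7*n + 10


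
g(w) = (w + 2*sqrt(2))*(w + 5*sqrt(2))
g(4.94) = 93.31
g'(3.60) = 17.10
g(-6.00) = -3.40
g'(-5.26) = -0.62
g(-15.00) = 96.51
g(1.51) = 37.23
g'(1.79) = 13.48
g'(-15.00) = -20.10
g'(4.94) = 19.78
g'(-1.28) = 7.34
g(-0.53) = 15.03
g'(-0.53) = 8.84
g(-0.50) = 15.30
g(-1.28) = 8.97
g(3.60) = 68.60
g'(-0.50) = 8.90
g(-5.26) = -4.40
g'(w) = 2*w + 7*sqrt(2)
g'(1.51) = 12.92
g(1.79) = 40.92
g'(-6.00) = -2.10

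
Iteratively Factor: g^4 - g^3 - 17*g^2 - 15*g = (g + 1)*(g^3 - 2*g^2 - 15*g) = (g + 1)*(g + 3)*(g^2 - 5*g) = (g - 5)*(g + 1)*(g + 3)*(g)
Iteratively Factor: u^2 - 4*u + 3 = (u - 3)*(u - 1)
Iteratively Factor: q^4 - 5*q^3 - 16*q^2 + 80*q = (q + 4)*(q^3 - 9*q^2 + 20*q) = (q - 5)*(q + 4)*(q^2 - 4*q) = q*(q - 5)*(q + 4)*(q - 4)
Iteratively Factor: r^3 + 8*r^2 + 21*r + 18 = (r + 3)*(r^2 + 5*r + 6) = (r + 2)*(r + 3)*(r + 3)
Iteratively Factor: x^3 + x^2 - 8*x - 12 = (x + 2)*(x^2 - x - 6) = (x + 2)^2*(x - 3)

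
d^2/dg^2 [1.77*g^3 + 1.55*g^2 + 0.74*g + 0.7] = 10.62*g + 3.1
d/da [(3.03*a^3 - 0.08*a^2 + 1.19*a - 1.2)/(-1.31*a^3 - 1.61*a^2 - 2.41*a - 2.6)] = (-4.9831*a^4 - 11.4868*a^3 - 26.2413*a^2 - 3.448*a - 5.986)/(1.7161*a^6 + 4.2182*a^5 + 8.9063*a^4 + 14.5722*a^3 + 14.1801*a^2 + 12.532*a + 6.76)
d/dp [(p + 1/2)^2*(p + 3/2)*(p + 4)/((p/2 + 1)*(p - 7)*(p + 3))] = (4*p^6 - 16*p^5 - 447*p^4 - 2239*p^3 - 4598*p^2 - 3924*p - 1065)/(2*(p^6 - 4*p^5 - 54*p^4 + 32*p^3 + 1009*p^2 + 2436*p + 1764))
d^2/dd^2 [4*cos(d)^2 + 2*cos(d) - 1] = -2*cos(d) - 8*cos(2*d)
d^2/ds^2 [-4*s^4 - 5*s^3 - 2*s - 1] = 6*s*(-8*s - 5)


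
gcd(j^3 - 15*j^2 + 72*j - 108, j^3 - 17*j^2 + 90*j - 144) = j^2 - 9*j + 18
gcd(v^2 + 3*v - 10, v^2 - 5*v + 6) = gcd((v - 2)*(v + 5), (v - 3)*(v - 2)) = v - 2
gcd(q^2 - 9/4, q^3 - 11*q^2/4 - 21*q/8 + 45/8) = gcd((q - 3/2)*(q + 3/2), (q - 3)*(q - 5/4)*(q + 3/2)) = q + 3/2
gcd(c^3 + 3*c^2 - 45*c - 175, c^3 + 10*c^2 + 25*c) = c^2 + 10*c + 25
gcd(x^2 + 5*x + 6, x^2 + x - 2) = x + 2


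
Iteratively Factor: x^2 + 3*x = (x)*(x + 3)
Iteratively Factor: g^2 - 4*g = (g)*(g - 4)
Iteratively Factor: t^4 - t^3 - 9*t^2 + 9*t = (t + 3)*(t^3 - 4*t^2 + 3*t) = (t - 3)*(t + 3)*(t^2 - t) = (t - 3)*(t - 1)*(t + 3)*(t)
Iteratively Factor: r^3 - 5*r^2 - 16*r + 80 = (r - 5)*(r^2 - 16) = (r - 5)*(r + 4)*(r - 4)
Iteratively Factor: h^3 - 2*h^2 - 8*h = (h + 2)*(h^2 - 4*h) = (h - 4)*(h + 2)*(h)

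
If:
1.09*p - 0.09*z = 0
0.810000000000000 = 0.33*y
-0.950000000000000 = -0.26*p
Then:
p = 3.65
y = 2.45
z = 44.25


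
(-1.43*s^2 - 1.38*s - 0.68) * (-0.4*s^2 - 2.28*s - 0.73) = 0.572*s^4 + 3.8124*s^3 + 4.4623*s^2 + 2.5578*s + 0.4964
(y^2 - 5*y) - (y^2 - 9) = 9 - 5*y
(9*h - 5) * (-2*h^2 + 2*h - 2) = -18*h^3 + 28*h^2 - 28*h + 10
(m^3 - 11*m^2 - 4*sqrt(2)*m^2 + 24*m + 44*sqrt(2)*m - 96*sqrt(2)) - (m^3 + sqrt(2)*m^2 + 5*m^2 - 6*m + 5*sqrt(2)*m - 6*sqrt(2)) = -16*m^2 - 5*sqrt(2)*m^2 + 30*m + 39*sqrt(2)*m - 90*sqrt(2)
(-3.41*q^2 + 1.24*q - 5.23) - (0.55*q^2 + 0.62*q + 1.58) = -3.96*q^2 + 0.62*q - 6.81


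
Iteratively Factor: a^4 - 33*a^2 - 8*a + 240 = (a - 3)*(a^3 + 3*a^2 - 24*a - 80) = (a - 5)*(a - 3)*(a^2 + 8*a + 16) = (a - 5)*(a - 3)*(a + 4)*(a + 4)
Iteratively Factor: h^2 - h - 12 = (h + 3)*(h - 4)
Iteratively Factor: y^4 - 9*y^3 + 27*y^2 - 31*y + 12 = (y - 1)*(y^3 - 8*y^2 + 19*y - 12) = (y - 1)^2*(y^2 - 7*y + 12) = (y - 4)*(y - 1)^2*(y - 3)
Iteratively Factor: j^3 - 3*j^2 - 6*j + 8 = (j - 1)*(j^2 - 2*j - 8) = (j - 4)*(j - 1)*(j + 2)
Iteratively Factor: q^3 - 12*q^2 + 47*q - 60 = (q - 3)*(q^2 - 9*q + 20) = (q - 4)*(q - 3)*(q - 5)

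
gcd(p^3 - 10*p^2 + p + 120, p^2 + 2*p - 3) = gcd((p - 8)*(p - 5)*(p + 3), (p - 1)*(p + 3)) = p + 3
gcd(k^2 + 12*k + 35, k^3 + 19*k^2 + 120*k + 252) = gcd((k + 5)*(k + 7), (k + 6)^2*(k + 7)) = k + 7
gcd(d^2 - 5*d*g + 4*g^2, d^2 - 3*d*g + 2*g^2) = d - g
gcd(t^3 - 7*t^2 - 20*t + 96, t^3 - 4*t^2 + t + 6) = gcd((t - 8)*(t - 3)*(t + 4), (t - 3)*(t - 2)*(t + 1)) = t - 3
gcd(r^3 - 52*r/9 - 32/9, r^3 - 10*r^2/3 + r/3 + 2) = r + 2/3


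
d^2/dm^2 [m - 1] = 0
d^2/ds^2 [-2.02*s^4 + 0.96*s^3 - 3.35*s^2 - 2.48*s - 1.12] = -24.24*s^2 + 5.76*s - 6.7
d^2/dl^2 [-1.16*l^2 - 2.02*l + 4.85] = -2.32000000000000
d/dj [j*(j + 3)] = 2*j + 3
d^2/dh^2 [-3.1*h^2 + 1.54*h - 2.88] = -6.20000000000000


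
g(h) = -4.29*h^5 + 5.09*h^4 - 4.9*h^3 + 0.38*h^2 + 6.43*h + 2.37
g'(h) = -21.45*h^4 + 20.36*h^3 - 14.7*h^2 + 0.76*h + 6.43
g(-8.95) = 282508.97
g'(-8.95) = -153406.32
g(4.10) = -3834.51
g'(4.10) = -4895.59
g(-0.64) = 1.01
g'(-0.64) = -9.01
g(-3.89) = 5258.30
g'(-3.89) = -6329.07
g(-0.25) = 0.89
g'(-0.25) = 4.92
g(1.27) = 0.18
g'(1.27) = -30.41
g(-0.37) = 0.42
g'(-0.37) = 2.70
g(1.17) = 2.70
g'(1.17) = -20.39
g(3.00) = -737.40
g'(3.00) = -1311.32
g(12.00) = -970275.99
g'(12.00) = -411706.37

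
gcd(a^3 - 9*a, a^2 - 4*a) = a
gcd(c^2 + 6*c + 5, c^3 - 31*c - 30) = c^2 + 6*c + 5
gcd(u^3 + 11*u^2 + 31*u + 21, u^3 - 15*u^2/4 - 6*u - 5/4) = u + 1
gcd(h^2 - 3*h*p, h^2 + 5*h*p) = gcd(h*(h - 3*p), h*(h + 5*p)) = h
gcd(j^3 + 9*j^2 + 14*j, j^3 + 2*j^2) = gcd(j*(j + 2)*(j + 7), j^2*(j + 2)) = j^2 + 2*j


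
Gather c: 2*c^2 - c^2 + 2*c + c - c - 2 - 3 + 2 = c^2 + 2*c - 3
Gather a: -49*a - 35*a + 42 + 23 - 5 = 60 - 84*a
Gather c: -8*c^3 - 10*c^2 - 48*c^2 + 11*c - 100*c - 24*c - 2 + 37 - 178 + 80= -8*c^3 - 58*c^2 - 113*c - 63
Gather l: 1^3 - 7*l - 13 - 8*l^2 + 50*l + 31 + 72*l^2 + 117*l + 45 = 64*l^2 + 160*l + 64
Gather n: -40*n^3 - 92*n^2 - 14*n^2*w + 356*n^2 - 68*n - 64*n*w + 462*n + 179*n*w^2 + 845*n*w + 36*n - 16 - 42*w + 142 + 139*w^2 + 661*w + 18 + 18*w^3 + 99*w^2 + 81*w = -40*n^3 + n^2*(264 - 14*w) + n*(179*w^2 + 781*w + 430) + 18*w^3 + 238*w^2 + 700*w + 144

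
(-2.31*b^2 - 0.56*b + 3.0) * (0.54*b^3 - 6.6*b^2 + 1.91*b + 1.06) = -1.2474*b^5 + 14.9436*b^4 + 0.903900000000001*b^3 - 23.3182*b^2 + 5.1364*b + 3.18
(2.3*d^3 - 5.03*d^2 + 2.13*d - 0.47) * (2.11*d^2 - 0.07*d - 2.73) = 4.853*d^5 - 10.7743*d^4 - 1.4326*d^3 + 12.5911*d^2 - 5.782*d + 1.2831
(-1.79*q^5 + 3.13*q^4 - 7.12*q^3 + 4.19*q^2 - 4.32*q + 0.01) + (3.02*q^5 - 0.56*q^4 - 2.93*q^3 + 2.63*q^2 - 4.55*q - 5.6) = 1.23*q^5 + 2.57*q^4 - 10.05*q^3 + 6.82*q^2 - 8.87*q - 5.59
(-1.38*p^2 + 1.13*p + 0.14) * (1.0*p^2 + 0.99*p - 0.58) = -1.38*p^4 - 0.2362*p^3 + 2.0591*p^2 - 0.5168*p - 0.0812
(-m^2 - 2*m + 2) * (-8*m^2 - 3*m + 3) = 8*m^4 + 19*m^3 - 13*m^2 - 12*m + 6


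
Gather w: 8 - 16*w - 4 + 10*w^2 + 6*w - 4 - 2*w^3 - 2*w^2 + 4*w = -2*w^3 + 8*w^2 - 6*w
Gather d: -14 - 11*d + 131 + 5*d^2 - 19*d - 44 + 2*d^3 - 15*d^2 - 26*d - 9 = 2*d^3 - 10*d^2 - 56*d + 64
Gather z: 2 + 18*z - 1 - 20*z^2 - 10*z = -20*z^2 + 8*z + 1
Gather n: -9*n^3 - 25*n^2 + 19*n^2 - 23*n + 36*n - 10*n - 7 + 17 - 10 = -9*n^3 - 6*n^2 + 3*n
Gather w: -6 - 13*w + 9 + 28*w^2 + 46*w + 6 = 28*w^2 + 33*w + 9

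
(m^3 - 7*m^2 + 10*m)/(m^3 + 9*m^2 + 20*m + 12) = m*(m^2 - 7*m + 10)/(m^3 + 9*m^2 + 20*m + 12)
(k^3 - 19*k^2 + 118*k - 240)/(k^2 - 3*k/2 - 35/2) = 2*(k^2 - 14*k + 48)/(2*k + 7)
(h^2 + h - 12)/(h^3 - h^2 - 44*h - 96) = (h - 3)/(h^2 - 5*h - 24)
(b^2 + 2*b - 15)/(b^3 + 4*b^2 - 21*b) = (b + 5)/(b*(b + 7))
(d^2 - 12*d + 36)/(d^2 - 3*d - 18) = (d - 6)/(d + 3)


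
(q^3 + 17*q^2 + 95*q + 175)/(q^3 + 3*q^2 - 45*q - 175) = (q + 7)/(q - 7)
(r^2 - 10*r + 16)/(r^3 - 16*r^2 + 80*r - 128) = (r - 2)/(r^2 - 8*r + 16)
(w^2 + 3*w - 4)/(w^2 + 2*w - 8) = (w - 1)/(w - 2)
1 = 1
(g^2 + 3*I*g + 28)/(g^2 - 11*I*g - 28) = (g + 7*I)/(g - 7*I)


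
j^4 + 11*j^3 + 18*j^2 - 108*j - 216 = (j - 3)*(j + 2)*(j + 6)^2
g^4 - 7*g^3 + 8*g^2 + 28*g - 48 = (g - 4)*(g - 3)*(g - 2)*(g + 2)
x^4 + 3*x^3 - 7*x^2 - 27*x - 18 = (x - 3)*(x + 1)*(x + 2)*(x + 3)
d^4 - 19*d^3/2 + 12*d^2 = d^2*(d - 8)*(d - 3/2)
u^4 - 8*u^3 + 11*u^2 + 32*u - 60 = (u - 5)*(u - 3)*(u - 2)*(u + 2)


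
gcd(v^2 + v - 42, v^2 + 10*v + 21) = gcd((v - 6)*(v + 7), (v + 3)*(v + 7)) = v + 7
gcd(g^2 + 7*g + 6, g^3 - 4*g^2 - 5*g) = g + 1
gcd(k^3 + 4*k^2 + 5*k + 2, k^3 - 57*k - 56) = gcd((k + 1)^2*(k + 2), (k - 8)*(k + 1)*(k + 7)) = k + 1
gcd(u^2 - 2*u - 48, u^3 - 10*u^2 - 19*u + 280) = u - 8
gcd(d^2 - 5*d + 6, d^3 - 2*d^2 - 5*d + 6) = d - 3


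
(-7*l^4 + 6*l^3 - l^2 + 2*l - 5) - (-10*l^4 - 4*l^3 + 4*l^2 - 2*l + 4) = 3*l^4 + 10*l^3 - 5*l^2 + 4*l - 9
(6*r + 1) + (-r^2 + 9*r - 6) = -r^2 + 15*r - 5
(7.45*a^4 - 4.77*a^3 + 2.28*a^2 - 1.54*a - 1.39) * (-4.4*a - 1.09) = -32.78*a^5 + 12.8675*a^4 - 4.8327*a^3 + 4.2908*a^2 + 7.7946*a + 1.5151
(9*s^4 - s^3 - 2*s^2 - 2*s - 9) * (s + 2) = 9*s^5 + 17*s^4 - 4*s^3 - 6*s^2 - 13*s - 18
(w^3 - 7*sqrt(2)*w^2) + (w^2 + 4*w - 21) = w^3 - 7*sqrt(2)*w^2 + w^2 + 4*w - 21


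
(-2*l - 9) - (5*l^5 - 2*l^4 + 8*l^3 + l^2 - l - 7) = -5*l^5 + 2*l^4 - 8*l^3 - l^2 - l - 2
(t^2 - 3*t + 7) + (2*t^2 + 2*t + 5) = 3*t^2 - t + 12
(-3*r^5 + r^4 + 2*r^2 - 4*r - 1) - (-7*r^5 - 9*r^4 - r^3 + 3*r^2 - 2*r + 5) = 4*r^5 + 10*r^4 + r^3 - r^2 - 2*r - 6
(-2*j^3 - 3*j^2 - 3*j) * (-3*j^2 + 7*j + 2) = 6*j^5 - 5*j^4 - 16*j^3 - 27*j^2 - 6*j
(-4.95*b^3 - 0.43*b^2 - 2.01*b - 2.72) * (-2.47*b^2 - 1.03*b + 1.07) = 12.2265*b^5 + 6.1606*b^4 + 0.111099999999999*b^3 + 8.3286*b^2 + 0.6509*b - 2.9104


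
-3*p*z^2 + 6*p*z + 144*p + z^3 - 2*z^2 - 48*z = (-3*p + z)*(z - 8)*(z + 6)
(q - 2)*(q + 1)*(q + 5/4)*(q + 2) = q^4 + 9*q^3/4 - 11*q^2/4 - 9*q - 5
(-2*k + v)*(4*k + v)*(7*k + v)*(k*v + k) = -56*k^4*v - 56*k^4 + 6*k^3*v^2 + 6*k^3*v + 9*k^2*v^3 + 9*k^2*v^2 + k*v^4 + k*v^3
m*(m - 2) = m^2 - 2*m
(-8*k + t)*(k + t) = -8*k^2 - 7*k*t + t^2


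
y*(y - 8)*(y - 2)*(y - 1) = y^4 - 11*y^3 + 26*y^2 - 16*y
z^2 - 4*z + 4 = (z - 2)^2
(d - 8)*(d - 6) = d^2 - 14*d + 48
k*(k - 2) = k^2 - 2*k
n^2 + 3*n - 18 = (n - 3)*(n + 6)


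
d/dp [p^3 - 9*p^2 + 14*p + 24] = 3*p^2 - 18*p + 14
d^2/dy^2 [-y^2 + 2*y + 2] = -2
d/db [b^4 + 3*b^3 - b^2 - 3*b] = 4*b^3 + 9*b^2 - 2*b - 3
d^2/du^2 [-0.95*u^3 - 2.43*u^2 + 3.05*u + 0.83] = -5.7*u - 4.86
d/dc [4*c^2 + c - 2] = 8*c + 1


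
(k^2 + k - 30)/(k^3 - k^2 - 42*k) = (k - 5)/(k*(k - 7))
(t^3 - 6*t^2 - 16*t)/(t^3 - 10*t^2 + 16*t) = (t + 2)/(t - 2)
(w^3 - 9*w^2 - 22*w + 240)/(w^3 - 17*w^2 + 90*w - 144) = (w + 5)/(w - 3)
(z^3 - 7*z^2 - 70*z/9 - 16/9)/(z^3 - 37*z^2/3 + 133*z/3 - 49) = (9*z^3 - 63*z^2 - 70*z - 16)/(3*(3*z^3 - 37*z^2 + 133*z - 147))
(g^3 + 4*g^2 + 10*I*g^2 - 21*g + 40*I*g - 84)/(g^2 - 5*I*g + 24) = (g^2 + g*(4 + 7*I) + 28*I)/(g - 8*I)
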